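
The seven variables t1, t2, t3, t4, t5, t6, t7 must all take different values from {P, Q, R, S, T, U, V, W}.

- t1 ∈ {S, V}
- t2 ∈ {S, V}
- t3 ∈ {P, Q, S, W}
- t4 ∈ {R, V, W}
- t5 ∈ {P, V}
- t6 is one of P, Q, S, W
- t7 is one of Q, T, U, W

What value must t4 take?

R

The 2 variables t1 and t2 are confined to {S, V}, which locks those values in; drop them from t3, t4, t5, t6.
t5 must be P (only option left). Strike P from t3, t6.
The 2 variables t3 and t6 are confined to {Q, W}, which locks those values in; drop them from t4, t7.
So t4 = R.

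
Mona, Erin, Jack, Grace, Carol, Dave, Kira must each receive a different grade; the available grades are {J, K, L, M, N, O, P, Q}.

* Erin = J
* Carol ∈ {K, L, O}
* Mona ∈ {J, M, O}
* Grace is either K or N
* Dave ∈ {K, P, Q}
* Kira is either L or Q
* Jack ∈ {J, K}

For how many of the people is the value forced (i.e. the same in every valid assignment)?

3

Erin has just one choice, so Erin = J. So Mona, Jack can't be J.
Jack has just one choice, so Jack = K. Eliminate K elsewhere: Grace, Carol, Dave.
Grace has just one choice, so Grace = N.
Determined: Erin=J, Jack=K, Grace=N. The other people each still have more than one consistent value. That makes 3.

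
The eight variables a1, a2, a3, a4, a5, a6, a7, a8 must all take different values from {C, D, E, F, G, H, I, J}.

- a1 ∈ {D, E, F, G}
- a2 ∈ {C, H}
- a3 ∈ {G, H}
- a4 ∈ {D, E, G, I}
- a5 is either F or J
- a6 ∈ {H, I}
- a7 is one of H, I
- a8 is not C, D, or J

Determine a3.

G

The 8 variables together cover exactly {C, D, E, F, G, H, I, J} — 8 values for 8 variables — and C appears only in a2's list, so a2 = C.
The 7 still-open variables draw from only 7 values {D, E, F, G, H, I, J}, so each is used; only a5 can be J, hence a5 = J.
a6 and a7 share exactly the 2 values {H, I}; by pigeonhole those values go to them, so strike H, I from a3, a4, a8.
So a3 = G.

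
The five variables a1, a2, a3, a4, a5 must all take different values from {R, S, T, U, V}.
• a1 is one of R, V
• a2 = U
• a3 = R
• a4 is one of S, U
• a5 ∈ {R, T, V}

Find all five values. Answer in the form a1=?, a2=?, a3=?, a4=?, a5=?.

a1=V, a2=U, a3=R, a4=S, a5=T

a2's domain is down to {U}, so a2 = U. Remove U from a4.
a3 has just one choice, so a3 = R. Strike R from a1, a5.
a4's domain is down to {S}, so a4 = S.
a1 must be V (only option left). So a5 can't be V.
a5 has just one choice, so a5 = T.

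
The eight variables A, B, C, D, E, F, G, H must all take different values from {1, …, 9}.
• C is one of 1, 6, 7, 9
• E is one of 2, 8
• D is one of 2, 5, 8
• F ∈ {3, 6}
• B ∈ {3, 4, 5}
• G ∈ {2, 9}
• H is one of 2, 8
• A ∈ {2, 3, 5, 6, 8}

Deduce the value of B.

4

E and H share exactly the 2 values {2, 8}; by pigeonhole those values go to them, so strike 2, 8 from A, D, G.
D has just one choice, so D = 5. So A, B can't be 5.
G's domain is down to {9}, so G = 9. Strike 9 from C.
A and F between them cover only {3, 6} — a naked pair. Remove those values from B, C.
So B = 4.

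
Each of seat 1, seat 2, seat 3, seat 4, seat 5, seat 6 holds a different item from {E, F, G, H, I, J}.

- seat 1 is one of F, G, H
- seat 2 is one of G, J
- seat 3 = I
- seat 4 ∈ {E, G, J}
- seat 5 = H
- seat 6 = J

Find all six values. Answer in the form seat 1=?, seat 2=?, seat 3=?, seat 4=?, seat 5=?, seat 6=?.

seat 3 must be I (only option left).
seat 5's domain is down to {H}, so seat 5 = H. Strike H from seat 1.
seat 6's domain is down to {J}, so seat 6 = J. So seat 2, seat 4 can't be J.
That leaves seat 2 = G. So seat 1, seat 4 can't be G.
That leaves seat 4 = E.
seat 1 must be F (only option left).

seat 1=F, seat 2=G, seat 3=I, seat 4=E, seat 5=H, seat 6=J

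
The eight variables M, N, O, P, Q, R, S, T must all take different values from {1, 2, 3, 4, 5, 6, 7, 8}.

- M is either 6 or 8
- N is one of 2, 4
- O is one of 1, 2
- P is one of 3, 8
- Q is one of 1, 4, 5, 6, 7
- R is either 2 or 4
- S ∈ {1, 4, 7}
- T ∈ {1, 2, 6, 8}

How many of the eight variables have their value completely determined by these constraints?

4

The 8 variables draw from only 8 values {1, 2, 3, 4, 5, 6, 7, 8}, so each is used; only P can be 3, hence P = 3.
The 7 still-open variables together cover exactly {1, 2, 4, 5, 6, 7, 8} — 7 values for 7 variables — and 5 appears only in Q's list, so Q = 5.
The 6 still-open variables draw from only 6 values {1, 2, 4, 6, 7, 8}, so each is used; only S can be 7, hence S = 7.
N and R between them cover only {2, 4} — a naked pair. Remove those values from O, T.
O has just one choice, so O = 1. Eliminate 1 elsewhere: T.
Determined: O=1, P=3, Q=5, S=7. The other variables each still have more than one consistent value. That makes 4.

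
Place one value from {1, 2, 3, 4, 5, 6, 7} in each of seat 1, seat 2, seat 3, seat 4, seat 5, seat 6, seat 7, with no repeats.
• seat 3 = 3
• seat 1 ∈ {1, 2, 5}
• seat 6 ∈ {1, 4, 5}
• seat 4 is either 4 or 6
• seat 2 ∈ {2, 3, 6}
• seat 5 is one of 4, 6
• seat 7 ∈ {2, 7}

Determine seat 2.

2

seat 3 must be 3 (only option left). Remove 3 from seat 2.
The 6 still-open variables draw from only 6 values {1, 2, 4, 5, 6, 7}, so each is used; only seat 7 can be 7, hence seat 7 = 7.
seat 4 and seat 5 between them cover only {4, 6} — a naked pair. Remove those values from seat 2, seat 6.
So seat 2 = 2.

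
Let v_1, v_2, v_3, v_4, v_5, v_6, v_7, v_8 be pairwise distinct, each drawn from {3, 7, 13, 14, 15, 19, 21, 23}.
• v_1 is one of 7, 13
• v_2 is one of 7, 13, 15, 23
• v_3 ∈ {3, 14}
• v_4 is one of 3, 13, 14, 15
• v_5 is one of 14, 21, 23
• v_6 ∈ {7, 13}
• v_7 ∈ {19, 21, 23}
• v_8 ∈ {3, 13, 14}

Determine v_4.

15

The 8 variables together cover exactly {3, 7, 13, 14, 15, 19, 21, 23} — 8 values for 8 variables — and 19 appears only in v_7's list, so v_7 = 19.
The 7 still-open variables draw from only 7 values {3, 7, 13, 14, 15, 21, 23}, so each is used; only v_5 can be 21, hence v_5 = 21.
The 6 still-open variables draw from only 6 values {3, 7, 13, 14, 15, 23}, so each is used; only v_2 can be 23, hence v_2 = 23.
The 5 still-open variables together cover exactly {3, 7, 13, 14, 15} — 5 values for 5 variables — and 15 appears only in v_4's list, so v_4 = 15.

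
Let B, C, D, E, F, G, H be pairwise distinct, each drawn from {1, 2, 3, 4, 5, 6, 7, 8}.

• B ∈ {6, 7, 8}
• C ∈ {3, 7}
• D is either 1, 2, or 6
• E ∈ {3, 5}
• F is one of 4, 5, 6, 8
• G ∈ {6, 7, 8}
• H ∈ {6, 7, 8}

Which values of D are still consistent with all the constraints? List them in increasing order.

1, 2

B, G, H between them cover only {6, 7, 8} — a naked triple. Remove those values from C, D, F.
C must be 3 (only option left). Strike 3 from E.
That leaves E = 5. So F can't be 5.
F's domain is down to {4}, so F = 4.
No further eliminations apply; D can still be any of 1, 2.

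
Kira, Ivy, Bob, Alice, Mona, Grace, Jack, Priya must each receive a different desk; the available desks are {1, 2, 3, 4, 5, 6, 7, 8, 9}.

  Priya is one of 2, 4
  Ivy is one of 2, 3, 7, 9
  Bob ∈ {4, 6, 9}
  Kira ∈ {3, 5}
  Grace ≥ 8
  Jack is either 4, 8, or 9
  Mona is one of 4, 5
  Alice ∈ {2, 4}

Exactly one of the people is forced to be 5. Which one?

Mona

The 8 variables draw from only 8 values {2, 3, 4, 5, 6, 7, 8, 9}, so each is used; only Bob can be 6, hence Bob = 6.
Among the 7 still-open variables, 7 fits only Ivy (and all 7 values in {2, 3, 4, 5, 7, 8, 9} must be used), so Ivy = 7.
The 6 still-open variables together cover exactly {2, 3, 4, 5, 8, 9} — 6 values for 6 variables — and 3 appears only in Kira's list, so Kira = 3.
The 5 still-open variables together cover exactly {2, 4, 5, 8, 9} — 5 values for 5 variables — and 5 appears only in Mona's list, so Mona = 5.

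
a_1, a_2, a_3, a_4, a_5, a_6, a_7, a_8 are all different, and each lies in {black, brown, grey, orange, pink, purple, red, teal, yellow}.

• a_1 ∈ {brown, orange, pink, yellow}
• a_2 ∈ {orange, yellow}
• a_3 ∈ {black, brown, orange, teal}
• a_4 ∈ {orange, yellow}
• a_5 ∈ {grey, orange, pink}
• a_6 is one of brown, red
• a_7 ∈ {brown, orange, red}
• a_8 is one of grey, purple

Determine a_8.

a_2 and a_4 between them cover only {orange, yellow} — a naked pair. Remove those values from a_1, a_3, a_5, a_7.
a_6 and a_7 between them cover only {brown, red} — a naked pair. Remove those values from a_1, a_3.
That leaves a_1 = pink. Eliminate pink elsewhere: a_5.
That leaves a_5 = grey. Remove grey from a_8.
So a_8 = purple.

purple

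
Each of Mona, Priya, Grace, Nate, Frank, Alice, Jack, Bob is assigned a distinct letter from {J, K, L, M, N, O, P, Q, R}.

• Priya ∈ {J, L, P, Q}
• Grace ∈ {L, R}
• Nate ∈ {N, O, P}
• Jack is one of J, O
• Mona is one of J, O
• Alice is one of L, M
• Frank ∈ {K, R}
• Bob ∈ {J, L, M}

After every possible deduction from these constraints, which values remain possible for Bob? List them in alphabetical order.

Mona and Jack between them cover only {J, O} — a naked pair. Remove those values from Priya, Nate, Bob.
The 2 variables Alice and Bob are confined to {L, M}, which locks those values in; drop them from Priya, Grace.
That leaves Grace = R. So Frank can't be R.
Frank must be K (only option left).
No further eliminations apply; Bob can still be any of L, M.

L, M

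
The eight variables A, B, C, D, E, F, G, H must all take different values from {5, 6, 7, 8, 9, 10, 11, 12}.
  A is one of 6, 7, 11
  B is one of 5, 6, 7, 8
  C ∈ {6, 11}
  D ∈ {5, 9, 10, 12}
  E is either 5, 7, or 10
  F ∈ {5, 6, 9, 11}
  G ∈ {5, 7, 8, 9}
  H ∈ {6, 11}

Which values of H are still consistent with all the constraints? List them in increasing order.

6, 11

Among the 8 variables, 12 fits only D (and all 8 values in {5, 6, 7, 8, 9, 10, 11, 12} must be used), so D = 12.
The 7 still-open variables draw from only 7 values {5, 6, 7, 8, 9, 10, 11}, so each is used; only E can be 10, hence E = 10.
The 2 variables C and H are confined to {6, 11}, which locks those values in; drop them from A, B, F.
A has just one choice, so A = 7. Remove 7 from B, G.
No further eliminations apply; H can still be any of 6, 11.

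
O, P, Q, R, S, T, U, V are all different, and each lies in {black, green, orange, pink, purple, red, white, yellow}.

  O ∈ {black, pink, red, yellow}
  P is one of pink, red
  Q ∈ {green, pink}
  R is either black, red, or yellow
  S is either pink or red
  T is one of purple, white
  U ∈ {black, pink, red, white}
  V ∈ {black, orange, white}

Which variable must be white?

U

The 8 variables together cover exactly {black, green, orange, pink, purple, red, white, yellow} — 8 values for 8 variables — and green appears only in Q's list, so Q = green.
The 7 still-open variables draw from only 7 values {black, orange, pink, purple, red, white, yellow}, so each is used; only V can be orange, hence V = orange.
The 6 still-open variables draw from only 6 values {black, pink, purple, red, white, yellow}, so each is used; only T can be purple, hence T = purple.
Among the 5 still-open variables, white fits only U (and all 5 values in {black, pink, red, white, yellow} must be used), so U = white.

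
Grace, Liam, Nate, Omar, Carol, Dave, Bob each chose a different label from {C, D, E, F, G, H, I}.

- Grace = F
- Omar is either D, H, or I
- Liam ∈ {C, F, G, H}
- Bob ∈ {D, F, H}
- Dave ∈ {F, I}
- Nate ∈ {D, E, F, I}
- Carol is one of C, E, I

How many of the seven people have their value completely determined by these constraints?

5

Grace's domain is down to {F}, so Grace = F. Strike F from Liam, Nate, Dave, Bob.
Dave has just one choice, so Dave = I. Eliminate I elsewhere: Nate, Omar, Carol.
The 5 still-open variables draw from only 5 values {C, D, E, G, H}, so each is used; only Liam can be G, hence Liam = G.
The 4 still-open variables draw from only 4 values {C, D, E, H}, so each is used; only Carol can be C, hence Carol = C.
The 3 still-open variables together cover exactly {D, E, H} — 3 values for 3 variables — and E appears only in Nate's list, so Nate = E.
Determined: Grace=F, Liam=G, Nate=E, Carol=C, Dave=I. The other people each still have more than one consistent value. That makes 5.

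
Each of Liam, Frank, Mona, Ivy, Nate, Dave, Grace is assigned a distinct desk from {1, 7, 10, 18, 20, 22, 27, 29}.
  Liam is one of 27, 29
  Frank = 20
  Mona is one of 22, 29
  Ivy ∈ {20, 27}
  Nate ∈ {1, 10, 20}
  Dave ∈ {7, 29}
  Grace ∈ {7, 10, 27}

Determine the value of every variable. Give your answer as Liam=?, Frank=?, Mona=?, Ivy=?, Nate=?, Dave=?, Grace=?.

Frank's domain is down to {20}, so Frank = 20. Strike 20 from Ivy, Nate.
Ivy must be 27 (only option left). So Liam, Grace can't be 27.
Liam must be 29 (only option left). Eliminate 29 elsewhere: Mona, Dave.
That leaves Mona = 22.
That leaves Dave = 7. Remove 7 from Grace.
That leaves Grace = 10. Remove 10 from Nate.
That leaves Nate = 1.

Liam=29, Frank=20, Mona=22, Ivy=27, Nate=1, Dave=7, Grace=10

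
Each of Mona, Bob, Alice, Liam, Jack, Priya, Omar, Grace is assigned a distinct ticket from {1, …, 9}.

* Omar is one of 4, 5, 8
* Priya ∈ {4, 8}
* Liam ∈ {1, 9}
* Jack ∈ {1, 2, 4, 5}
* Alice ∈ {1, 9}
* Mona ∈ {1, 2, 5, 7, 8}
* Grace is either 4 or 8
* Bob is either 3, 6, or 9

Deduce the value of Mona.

Alice and Liam between them cover only {1, 9} — a naked pair. Remove those values from Mona, Bob, Jack.
Priya and Grace share exactly the 2 values {4, 8}; by pigeonhole those values go to them, so strike 4, 8 from Mona, Jack, Omar.
That leaves Omar = 5. Eliminate 5 elsewhere: Mona, Jack.
Jack must be 2 (only option left). So Mona can't be 2.
So Mona = 7.

7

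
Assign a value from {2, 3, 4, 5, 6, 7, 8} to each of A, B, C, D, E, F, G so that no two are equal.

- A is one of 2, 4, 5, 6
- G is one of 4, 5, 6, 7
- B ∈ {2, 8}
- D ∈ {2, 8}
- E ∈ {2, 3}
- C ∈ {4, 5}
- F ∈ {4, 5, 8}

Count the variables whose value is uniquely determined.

3

The 7 variables together cover exactly {2, 3, 4, 5, 6, 7, 8} — 7 values for 7 variables — and 3 appears only in E's list, so E = 3.
The 6 still-open variables together cover exactly {2, 4, 5, 6, 7, 8} — 6 values for 6 variables — and 7 appears only in G's list, so G = 7.
The 5 still-open variables draw from only 5 values {2, 4, 5, 6, 8}, so each is used; only A can be 6, hence A = 6.
B and D between them cover only {2, 8} — a naked pair. Remove those values from F.
Determined: A=6, E=3, G=7. The other variables each still have more than one consistent value. That makes 3.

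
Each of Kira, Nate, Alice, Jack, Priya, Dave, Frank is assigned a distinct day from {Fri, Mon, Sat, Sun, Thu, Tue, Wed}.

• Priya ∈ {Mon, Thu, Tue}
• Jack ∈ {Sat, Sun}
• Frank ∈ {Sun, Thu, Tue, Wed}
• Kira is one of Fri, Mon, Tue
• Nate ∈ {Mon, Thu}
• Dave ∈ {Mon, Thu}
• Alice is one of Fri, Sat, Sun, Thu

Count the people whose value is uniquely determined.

Among the 7 variables, Wed fits only Frank (and all 7 values in {Fri, Mon, Sat, Sun, Thu, Tue, Wed} must be used), so Frank = Wed.
Nate and Dave between them cover only {Mon, Thu} — a naked pair. Remove those values from Kira, Alice, Priya.
Priya must be Tue (only option left). Eliminate Tue elsewhere: Kira.
That leaves Kira = Fri. Remove Fri from Alice.
Determined: Kira=Fri, Priya=Tue, Frank=Wed. The other people each still have more than one consistent value. That makes 3.

3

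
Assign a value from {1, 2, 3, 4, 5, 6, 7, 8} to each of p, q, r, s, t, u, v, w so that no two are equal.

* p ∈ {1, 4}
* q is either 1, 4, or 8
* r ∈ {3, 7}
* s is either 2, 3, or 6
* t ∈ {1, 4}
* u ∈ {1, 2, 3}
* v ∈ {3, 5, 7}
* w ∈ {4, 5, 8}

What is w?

5

The 8 variables together cover exactly {1, 2, 3, 4, 5, 6, 7, 8} — 8 values for 8 variables — and 6 appears only in s's list, so s = 6.
Among the 7 still-open variables, 2 fits only u (and all 7 values in {1, 2, 3, 4, 5, 7, 8} must be used), so u = 2.
p and t between them cover only {1, 4} — a naked pair. Remove those values from q, w.
q has just one choice, so q = 8. Remove 8 from w.
So w = 5.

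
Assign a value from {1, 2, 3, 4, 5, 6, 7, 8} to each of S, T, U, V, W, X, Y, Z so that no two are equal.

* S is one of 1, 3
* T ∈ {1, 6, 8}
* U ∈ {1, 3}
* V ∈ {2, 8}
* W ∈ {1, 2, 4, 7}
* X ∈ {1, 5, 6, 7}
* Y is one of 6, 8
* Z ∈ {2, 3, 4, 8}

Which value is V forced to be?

2

The 8 variables together cover exactly {1, 2, 3, 4, 5, 6, 7, 8} — 8 values for 8 variables — and 5 appears only in X's list, so X = 5.
The 7 still-open variables together cover exactly {1, 2, 3, 4, 6, 7, 8} — 7 values for 7 variables — and 7 appears only in W's list, so W = 7.
The 6 still-open variables draw from only 6 values {1, 2, 3, 4, 6, 8}, so each is used; only Z can be 4, hence Z = 4.
The 5 still-open variables draw from only 5 values {1, 2, 3, 6, 8}, so each is used; only V can be 2, hence V = 2.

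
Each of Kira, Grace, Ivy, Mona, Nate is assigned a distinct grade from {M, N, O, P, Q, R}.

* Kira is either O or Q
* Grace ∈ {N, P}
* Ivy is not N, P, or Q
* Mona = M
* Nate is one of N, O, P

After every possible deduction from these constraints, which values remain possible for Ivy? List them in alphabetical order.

Mona's domain is down to {M}, so Mona = M. Strike M from Ivy.
No further eliminations apply; Ivy can still be any of O, R.

O, R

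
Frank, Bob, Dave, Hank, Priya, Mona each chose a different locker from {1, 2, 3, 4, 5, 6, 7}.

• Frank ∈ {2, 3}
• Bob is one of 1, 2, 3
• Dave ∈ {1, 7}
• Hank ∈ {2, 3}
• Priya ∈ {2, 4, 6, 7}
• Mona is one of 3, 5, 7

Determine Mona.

5

Frank and Hank share exactly the 2 values {2, 3}; by pigeonhole those values go to them, so strike 2, 3 from Bob, Priya, Mona.
Bob's domain is down to {1}, so Bob = 1. So Dave can't be 1.
Dave must be 7 (only option left). Eliminate 7 elsewhere: Priya, Mona.
So Mona = 5.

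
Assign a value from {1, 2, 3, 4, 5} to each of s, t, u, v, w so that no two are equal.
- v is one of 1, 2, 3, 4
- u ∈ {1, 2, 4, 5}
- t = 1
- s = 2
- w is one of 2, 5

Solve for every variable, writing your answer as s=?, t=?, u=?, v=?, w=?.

s has just one choice, so s = 2. Strike 2 from u, v, w.
That leaves t = 1. Remove 1 from u, v.
w has just one choice, so w = 5. Remove 5 from u.
u's domain is down to {4}, so u = 4. Eliminate 4 elsewhere: v.
That leaves v = 3.

s=2, t=1, u=4, v=3, w=5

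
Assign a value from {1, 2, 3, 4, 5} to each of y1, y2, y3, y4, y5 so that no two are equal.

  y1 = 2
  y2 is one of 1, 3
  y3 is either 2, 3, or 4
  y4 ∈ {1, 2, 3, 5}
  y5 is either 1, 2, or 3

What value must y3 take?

y1's domain is down to {2}, so y1 = 2. Eliminate 2 elsewhere: y3, y4, y5.
The 4 still-open variables together cover exactly {1, 3, 4, 5} — 4 values for 4 variables — and 4 appears only in y3's list, so y3 = 4.

4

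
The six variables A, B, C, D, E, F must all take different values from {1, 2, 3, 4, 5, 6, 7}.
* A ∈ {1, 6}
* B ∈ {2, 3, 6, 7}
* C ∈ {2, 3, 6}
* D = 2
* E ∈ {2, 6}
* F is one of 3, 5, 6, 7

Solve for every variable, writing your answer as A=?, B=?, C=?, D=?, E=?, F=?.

D has just one choice, so D = 2. Remove 2 from B, C, E.
E's domain is down to {6}, so E = 6. Eliminate 6 elsewhere: A, B, C, F.
A's domain is down to {1}, so A = 1.
C's domain is down to {3}, so C = 3. Eliminate 3 elsewhere: B, F.
B must be 7 (only option left). Eliminate 7 elsewhere: F.
F's domain is down to {5}, so F = 5.

A=1, B=7, C=3, D=2, E=6, F=5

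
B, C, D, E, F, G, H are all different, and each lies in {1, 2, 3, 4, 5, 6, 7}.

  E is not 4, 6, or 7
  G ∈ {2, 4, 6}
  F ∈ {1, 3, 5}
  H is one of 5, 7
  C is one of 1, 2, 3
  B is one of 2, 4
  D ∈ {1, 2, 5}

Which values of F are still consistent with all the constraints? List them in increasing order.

The 7 variables draw from only 7 values {1, 2, 3, 4, 5, 6, 7}, so each is used; only G can be 6, hence G = 6.
Among the 6 still-open variables, 4 fits only B (and all 6 values in {1, 2, 3, 4, 5, 7} must be used), so B = 4.
Among the 5 still-open variables, 7 fits only H (and all 5 values in {1, 2, 3, 5, 7} must be used), so H = 7.
No further eliminations apply; F can still be any of 1, 3, 5.

1, 3, 5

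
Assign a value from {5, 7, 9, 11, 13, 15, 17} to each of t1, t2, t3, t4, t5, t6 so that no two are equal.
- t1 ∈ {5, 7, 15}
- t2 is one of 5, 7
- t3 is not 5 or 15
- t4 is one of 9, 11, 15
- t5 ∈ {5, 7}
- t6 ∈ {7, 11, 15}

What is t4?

t2 and t5 between them cover only {5, 7} — a naked pair. Remove those values from t1, t3, t6.
t1 has just one choice, so t1 = 15. Strike 15 from t4, t6.
t6's domain is down to {11}, so t6 = 11. So t3, t4 can't be 11.
So t4 = 9.

9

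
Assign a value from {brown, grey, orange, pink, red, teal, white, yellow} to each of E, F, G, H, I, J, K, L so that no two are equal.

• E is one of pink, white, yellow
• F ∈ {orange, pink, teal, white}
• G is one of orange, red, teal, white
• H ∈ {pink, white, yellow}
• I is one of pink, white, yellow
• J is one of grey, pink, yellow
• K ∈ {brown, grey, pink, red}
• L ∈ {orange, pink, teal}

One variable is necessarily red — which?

Among the 8 variables, brown fits only K (and all 8 values in {brown, grey, orange, pink, red, teal, white, yellow} must be used), so K = brown.
Among the 7 still-open variables, grey fits only J (and all 7 values in {grey, orange, pink, red, teal, white, yellow} must be used), so J = grey.
Among the 6 still-open variables, red fits only G (and all 6 values in {orange, pink, red, teal, white, yellow} must be used), so G = red.

G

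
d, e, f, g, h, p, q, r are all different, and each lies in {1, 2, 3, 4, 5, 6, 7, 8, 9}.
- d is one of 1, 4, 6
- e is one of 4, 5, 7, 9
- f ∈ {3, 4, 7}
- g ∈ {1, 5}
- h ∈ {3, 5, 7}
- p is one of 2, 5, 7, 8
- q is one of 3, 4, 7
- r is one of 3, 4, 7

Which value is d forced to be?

6

f, q, r between them cover only {3, 4, 7} — a naked triple. Remove those values from d, e, h, p.
That leaves h = 5. Remove 5 from e, g, p.
That leaves e = 9.
g's domain is down to {1}, so g = 1. Eliminate 1 elsewhere: d.
So d = 6.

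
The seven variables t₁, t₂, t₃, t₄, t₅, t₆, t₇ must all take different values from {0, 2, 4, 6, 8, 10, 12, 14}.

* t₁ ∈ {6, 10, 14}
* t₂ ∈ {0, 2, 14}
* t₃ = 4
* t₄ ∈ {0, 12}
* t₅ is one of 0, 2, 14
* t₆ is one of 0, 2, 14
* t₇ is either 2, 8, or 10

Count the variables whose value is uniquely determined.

2

t₃ has just one choice, so t₃ = 4.
t₂, t₅, t₆ between them cover only {0, 2, 14} — a naked triple. Remove those values from t₁, t₄, t₇.
That leaves t₄ = 12.
Determined: t₃=4, t₄=12. The other variables each still have more than one consistent value. That makes 2.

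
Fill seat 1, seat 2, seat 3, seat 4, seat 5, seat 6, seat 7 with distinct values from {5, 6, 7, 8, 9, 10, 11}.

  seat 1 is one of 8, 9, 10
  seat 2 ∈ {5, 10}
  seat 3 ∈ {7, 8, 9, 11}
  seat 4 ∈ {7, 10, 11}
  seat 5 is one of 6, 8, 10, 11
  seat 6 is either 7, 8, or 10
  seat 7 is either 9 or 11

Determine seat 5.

The 7 variables together cover exactly {5, 6, 7, 8, 9, 10, 11} — 7 values for 7 variables — and 5 appears only in seat 2's list, so seat 2 = 5.
The 6 still-open variables together cover exactly {6, 7, 8, 9, 10, 11} — 6 values for 6 variables — and 6 appears only in seat 5's list, so seat 5 = 6.

6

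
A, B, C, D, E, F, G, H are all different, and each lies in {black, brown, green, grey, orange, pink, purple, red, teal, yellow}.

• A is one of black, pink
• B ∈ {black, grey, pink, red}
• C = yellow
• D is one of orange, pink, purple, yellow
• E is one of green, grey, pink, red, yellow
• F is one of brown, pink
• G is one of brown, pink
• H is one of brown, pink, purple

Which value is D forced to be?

orange

C's domain is down to {yellow}, so C = yellow. So D, E can't be yellow.
F and G share exactly the 2 values {brown, pink}; by pigeonhole those values go to them, so strike brown, pink from A, B, D, E, H.
A must be black (only option left). Eliminate black elsewhere: B.
H's domain is down to {purple}, so H = purple. So D can't be purple.
So D = orange.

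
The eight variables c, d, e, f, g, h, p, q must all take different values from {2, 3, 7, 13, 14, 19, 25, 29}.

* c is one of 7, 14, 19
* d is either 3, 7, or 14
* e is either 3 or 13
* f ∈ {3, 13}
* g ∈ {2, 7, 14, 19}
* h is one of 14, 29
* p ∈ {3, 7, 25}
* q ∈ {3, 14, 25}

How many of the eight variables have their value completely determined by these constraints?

3

The 8 variables draw from only 8 values {2, 3, 7, 13, 14, 19, 25, 29}, so each is used; only g can be 2, hence g = 2.
The 7 still-open variables together cover exactly {3, 7, 13, 14, 19, 25, 29} — 7 values for 7 variables — and 19 appears only in c's list, so c = 19.
Among the 6 still-open variables, 29 fits only h (and all 6 values in {3, 7, 13, 14, 25, 29} must be used), so h = 29.
e and f between them cover only {3, 13} — a naked pair. Remove those values from d, p, q.
Determined: c=19, g=2, h=29. The other variables each still have more than one consistent value. That makes 3.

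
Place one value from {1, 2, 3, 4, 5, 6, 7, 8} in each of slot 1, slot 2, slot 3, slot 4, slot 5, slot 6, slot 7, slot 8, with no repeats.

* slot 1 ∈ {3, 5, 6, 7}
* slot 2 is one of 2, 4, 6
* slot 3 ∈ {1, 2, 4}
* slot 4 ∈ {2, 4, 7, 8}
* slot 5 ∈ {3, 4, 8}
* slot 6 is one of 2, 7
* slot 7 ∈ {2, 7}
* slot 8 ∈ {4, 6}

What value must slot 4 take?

8

The 8 variables draw from only 8 values {1, 2, 3, 4, 5, 6, 7, 8}, so each is used; only slot 3 can be 1, hence slot 3 = 1.
The 7 still-open variables together cover exactly {2, 3, 4, 5, 6, 7, 8} — 7 values for 7 variables — and 5 appears only in slot 1's list, so slot 1 = 5.
The 6 still-open variables together cover exactly {2, 3, 4, 6, 7, 8} — 6 values for 6 variables — and 3 appears only in slot 5's list, so slot 5 = 3.
The 5 still-open variables together cover exactly {2, 4, 6, 7, 8} — 5 values for 5 variables — and 8 appears only in slot 4's list, so slot 4 = 8.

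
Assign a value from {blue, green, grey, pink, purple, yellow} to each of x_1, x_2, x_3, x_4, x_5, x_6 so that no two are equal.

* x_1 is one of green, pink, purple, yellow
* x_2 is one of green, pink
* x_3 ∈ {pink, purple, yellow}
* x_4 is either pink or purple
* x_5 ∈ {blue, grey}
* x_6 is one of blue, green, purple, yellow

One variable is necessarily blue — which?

x_6

Among the 6 variables, grey fits only x_5 (and all 6 values in {blue, green, grey, pink, purple, yellow} must be used), so x_5 = grey.
Among the 5 still-open variables, blue fits only x_6 (and all 5 values in {blue, green, pink, purple, yellow} must be used), so x_6 = blue.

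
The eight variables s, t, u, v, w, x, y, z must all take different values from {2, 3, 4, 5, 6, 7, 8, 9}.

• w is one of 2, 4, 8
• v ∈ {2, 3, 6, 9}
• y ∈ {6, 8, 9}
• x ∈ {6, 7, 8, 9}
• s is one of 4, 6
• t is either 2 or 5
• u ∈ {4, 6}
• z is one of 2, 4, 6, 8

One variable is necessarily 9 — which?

The 8 variables draw from only 8 values {2, 3, 4, 5, 6, 7, 8, 9}, so each is used; only v can be 3, hence v = 3.
The 7 still-open variables together cover exactly {2, 4, 5, 6, 7, 8, 9} — 7 values for 7 variables — and 5 appears only in t's list, so t = 5.
Among the 6 still-open variables, 7 fits only x (and all 6 values in {2, 4, 6, 7, 8, 9} must be used), so x = 7.
Among the 5 still-open variables, 9 fits only y (and all 5 values in {2, 4, 6, 8, 9} must be used), so y = 9.

y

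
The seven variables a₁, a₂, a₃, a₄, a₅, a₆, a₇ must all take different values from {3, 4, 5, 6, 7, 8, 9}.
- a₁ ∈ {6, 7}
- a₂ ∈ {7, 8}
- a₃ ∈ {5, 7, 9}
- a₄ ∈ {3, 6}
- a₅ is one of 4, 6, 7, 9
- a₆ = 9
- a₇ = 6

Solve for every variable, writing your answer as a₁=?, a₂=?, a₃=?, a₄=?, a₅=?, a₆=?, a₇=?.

a₁=7, a₂=8, a₃=5, a₄=3, a₅=4, a₆=9, a₇=6

a₆ has just one choice, so a₆ = 9. Eliminate 9 elsewhere: a₃, a₅.
a₇'s domain is down to {6}, so a₇ = 6. Eliminate 6 elsewhere: a₁, a₄, a₅.
That leaves a₁ = 7. Strike 7 from a₂, a₃, a₅.
That leaves a₂ = 8.
a₃ must be 5 (only option left).
a₄'s domain is down to {3}, so a₄ = 3.
a₅ has just one choice, so a₅ = 4.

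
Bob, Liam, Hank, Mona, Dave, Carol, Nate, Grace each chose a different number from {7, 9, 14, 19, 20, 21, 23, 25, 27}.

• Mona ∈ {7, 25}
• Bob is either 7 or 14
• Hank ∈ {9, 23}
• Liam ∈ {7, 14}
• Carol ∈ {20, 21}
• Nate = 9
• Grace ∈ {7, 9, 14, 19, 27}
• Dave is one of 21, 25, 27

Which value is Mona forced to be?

25

Nate must be 9 (only option left). So Hank, Grace can't be 9.
Hank has just one choice, so Hank = 23.
Bob and Liam between them cover only {7, 14} — a naked pair. Remove those values from Mona, Grace.
So Mona = 25.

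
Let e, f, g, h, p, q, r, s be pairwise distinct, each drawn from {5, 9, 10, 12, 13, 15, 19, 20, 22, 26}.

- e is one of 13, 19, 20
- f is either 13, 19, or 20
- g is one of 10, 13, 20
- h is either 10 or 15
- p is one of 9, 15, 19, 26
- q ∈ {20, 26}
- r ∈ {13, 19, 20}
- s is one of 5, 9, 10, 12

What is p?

9

e, f, r share exactly the 3 values {13, 19, 20}; by pigeonhole those values go to them, so strike 13, 19, 20 from g, p, q.
g's domain is down to {10}, so g = 10. Strike 10 from h, s.
h must be 15 (only option left). So p can't be 15.
q must be 26 (only option left). Eliminate 26 elsewhere: p.
So p = 9.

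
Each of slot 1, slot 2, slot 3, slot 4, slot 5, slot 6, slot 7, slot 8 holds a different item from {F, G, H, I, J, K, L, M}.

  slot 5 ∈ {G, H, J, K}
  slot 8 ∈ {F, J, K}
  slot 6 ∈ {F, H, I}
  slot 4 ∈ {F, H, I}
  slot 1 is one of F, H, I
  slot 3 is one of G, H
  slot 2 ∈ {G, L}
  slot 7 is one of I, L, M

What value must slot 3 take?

G

Among the 8 variables, M fits only slot 7 (and all 8 values in {F, G, H, I, J, K, L, M} must be used), so slot 7 = M.
The 7 still-open variables together cover exactly {F, G, H, I, J, K, L} — 7 values for 7 variables — and L appears only in slot 2's list, so slot 2 = L.
The 3 variables slot 1, slot 4, slot 6 are confined to {F, H, I}, which locks those values in; drop them from slot 3, slot 5, slot 8.
So slot 3 = G.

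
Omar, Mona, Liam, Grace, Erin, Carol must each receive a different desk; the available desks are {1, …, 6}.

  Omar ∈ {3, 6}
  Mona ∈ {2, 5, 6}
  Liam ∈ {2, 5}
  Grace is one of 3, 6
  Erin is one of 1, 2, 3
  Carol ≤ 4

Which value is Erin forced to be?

1

The 6 variables together cover exactly {1, 2, 3, 4, 5, 6} — 6 values for 6 variables — and 4 appears only in Carol's list, so Carol = 4.
The 5 still-open variables together cover exactly {1, 2, 3, 5, 6} — 5 values for 5 variables — and 1 appears only in Erin's list, so Erin = 1.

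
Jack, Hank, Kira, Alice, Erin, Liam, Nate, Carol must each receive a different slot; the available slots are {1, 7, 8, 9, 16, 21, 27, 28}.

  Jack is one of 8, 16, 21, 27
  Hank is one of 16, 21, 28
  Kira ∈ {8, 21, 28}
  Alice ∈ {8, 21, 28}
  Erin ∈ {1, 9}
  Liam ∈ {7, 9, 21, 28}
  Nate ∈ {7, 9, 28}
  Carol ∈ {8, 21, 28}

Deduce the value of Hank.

The 8 variables draw from only 8 values {1, 7, 8, 9, 16, 21, 27, 28}, so each is used; only Erin can be 1, hence Erin = 1.
The 7 still-open variables draw from only 7 values {7, 8, 9, 16, 21, 27, 28}, so each is used; only Jack can be 27, hence Jack = 27.
The 6 still-open variables draw from only 6 values {7, 8, 9, 16, 21, 28}, so each is used; only Hank can be 16, hence Hank = 16.

16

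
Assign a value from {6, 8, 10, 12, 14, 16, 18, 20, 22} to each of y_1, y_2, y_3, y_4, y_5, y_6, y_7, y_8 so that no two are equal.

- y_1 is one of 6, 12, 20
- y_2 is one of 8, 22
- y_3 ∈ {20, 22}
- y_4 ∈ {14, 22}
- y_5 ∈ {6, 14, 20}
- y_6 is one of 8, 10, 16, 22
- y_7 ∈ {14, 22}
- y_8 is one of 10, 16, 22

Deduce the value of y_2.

8

The 8 variables together cover exactly {6, 8, 10, 12, 14, 16, 20, 22} — 8 values for 8 variables — and 12 appears only in y_1's list, so y_1 = 12.
The 7 still-open variables draw from only 7 values {6, 8, 10, 14, 16, 20, 22}, so each is used; only y_5 can be 6, hence y_5 = 6.
Among the 6 still-open variables, 20 fits only y_3 (and all 6 values in {8, 10, 14, 16, 20, 22} must be used), so y_3 = 20.
y_4 and y_7 share exactly the 2 values {14, 22}; by pigeonhole those values go to them, so strike 14, 22 from y_2, y_6, y_8.
So y_2 = 8.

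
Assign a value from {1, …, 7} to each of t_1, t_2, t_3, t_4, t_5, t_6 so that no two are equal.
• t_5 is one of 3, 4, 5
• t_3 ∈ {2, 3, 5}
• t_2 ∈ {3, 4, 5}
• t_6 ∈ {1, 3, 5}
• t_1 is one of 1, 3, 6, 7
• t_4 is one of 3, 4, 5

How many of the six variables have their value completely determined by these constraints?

2

The 3 variables t_2, t_4, t_5 are confined to {3, 4, 5}, which locks those values in; drop them from t_1, t_3, t_6.
t_3 has just one choice, so t_3 = 2.
t_6 must be 1 (only option left). So t_1 can't be 1.
Determined: t_3=2, t_6=1. The other variables each still have more than one consistent value. That makes 2.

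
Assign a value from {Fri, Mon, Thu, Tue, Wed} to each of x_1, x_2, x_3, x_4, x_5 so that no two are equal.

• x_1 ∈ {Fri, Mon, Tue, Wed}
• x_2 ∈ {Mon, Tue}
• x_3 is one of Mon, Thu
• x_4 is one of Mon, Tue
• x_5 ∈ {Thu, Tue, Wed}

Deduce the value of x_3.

Thu

The 5 variables draw from only 5 values {Fri, Mon, Thu, Tue, Wed}, so each is used; only x_1 can be Fri, hence x_1 = Fri.
The 4 still-open variables together cover exactly {Mon, Thu, Tue, Wed} — 4 values for 4 variables — and Wed appears only in x_5's list, so x_5 = Wed.
Among the 3 still-open variables, Thu fits only x_3 (and all 3 values in {Mon, Thu, Tue} must be used), so x_3 = Thu.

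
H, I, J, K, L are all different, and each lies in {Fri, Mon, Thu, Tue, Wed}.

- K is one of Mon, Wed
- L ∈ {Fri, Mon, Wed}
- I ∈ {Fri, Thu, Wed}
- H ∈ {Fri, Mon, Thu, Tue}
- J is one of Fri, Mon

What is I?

Thu

The 5 variables draw from only 5 values {Fri, Mon, Thu, Tue, Wed}, so each is used; only H can be Tue, hence H = Tue.
The 4 still-open variables together cover exactly {Fri, Mon, Thu, Wed} — 4 values for 4 variables — and Thu appears only in I's list, so I = Thu.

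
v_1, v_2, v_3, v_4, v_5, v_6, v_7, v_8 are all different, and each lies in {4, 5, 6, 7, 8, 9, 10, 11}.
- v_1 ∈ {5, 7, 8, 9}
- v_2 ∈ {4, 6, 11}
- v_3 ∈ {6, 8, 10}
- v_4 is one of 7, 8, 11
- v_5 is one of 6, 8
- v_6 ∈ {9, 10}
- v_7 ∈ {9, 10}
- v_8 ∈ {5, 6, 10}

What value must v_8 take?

5

The 8 variables draw from only 8 values {4, 5, 6, 7, 8, 9, 10, 11}, so each is used; only v_2 can be 4, hence v_2 = 4.
The 7 still-open variables together cover exactly {5, 6, 7, 8, 9, 10, 11} — 7 values for 7 variables — and 11 appears only in v_4's list, so v_4 = 11.
The 6 still-open variables together cover exactly {5, 6, 7, 8, 9, 10} — 6 values for 6 variables — and 7 appears only in v_1's list, so v_1 = 7.
Among the 5 still-open variables, 5 fits only v_8 (and all 5 values in {5, 6, 8, 9, 10} must be used), so v_8 = 5.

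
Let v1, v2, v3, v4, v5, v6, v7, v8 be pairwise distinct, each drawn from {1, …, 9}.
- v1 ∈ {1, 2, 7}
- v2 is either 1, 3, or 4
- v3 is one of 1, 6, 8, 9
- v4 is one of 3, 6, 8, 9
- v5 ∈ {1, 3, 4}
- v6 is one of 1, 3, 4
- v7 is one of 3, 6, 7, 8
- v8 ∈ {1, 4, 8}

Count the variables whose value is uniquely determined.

3

Among the 8 variables, 2 fits only v1 (and all 8 values in {1, 2, 3, 4, 6, 7, 8, 9} must be used), so v1 = 2.
Among the 7 still-open variables, 7 fits only v7 (and all 7 values in {1, 3, 4, 6, 7, 8, 9} must be used), so v7 = 7.
v2, v5, v6 share exactly the 3 values {1, 3, 4}; by pigeonhole those values go to them, so strike 1, 3, 4 from v3, v4, v8.
v8 must be 8 (only option left). So v3, v4 can't be 8.
Determined: v1=2, v7=7, v8=8. The other variables each still have more than one consistent value. That makes 3.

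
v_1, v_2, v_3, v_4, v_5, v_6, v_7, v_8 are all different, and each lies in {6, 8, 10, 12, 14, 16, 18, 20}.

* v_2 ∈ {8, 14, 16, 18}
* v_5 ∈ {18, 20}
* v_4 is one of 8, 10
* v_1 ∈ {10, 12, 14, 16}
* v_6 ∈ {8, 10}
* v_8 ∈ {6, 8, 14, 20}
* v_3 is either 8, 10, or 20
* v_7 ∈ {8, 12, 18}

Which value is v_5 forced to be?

18

Among the 8 variables, 6 fits only v_8 (and all 8 values in {6, 8, 10, 12, 14, 16, 18, 20} must be used), so v_8 = 6.
v_4 and v_6 between them cover only {8, 10} — a naked pair. Remove those values from v_1, v_2, v_3, v_7.
v_3 has just one choice, so v_3 = 20. Strike 20 from v_5.
So v_5 = 18.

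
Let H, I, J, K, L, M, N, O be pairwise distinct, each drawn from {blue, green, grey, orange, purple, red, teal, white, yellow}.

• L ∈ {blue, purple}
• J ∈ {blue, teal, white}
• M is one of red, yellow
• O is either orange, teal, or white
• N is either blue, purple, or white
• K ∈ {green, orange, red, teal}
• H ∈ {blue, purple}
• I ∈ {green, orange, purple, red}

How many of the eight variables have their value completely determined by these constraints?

4

Among the 8 variables, yellow fits only M (and all 8 values in {blue, green, orange, purple, red, teal, white, yellow} must be used), so M = yellow.
H and L share exactly the 2 values {blue, purple}; by pigeonhole those values go to them, so strike blue, purple from I, J, N.
N has just one choice, so N = white. Eliminate white elsewhere: J, O.
J must be teal (only option left). Remove teal from K, O.
O's domain is down to {orange}, so O = orange. Eliminate orange elsewhere: I, K.
Determined: J=teal, M=yellow, N=white, O=orange. The other variables each still have more than one consistent value. That makes 4.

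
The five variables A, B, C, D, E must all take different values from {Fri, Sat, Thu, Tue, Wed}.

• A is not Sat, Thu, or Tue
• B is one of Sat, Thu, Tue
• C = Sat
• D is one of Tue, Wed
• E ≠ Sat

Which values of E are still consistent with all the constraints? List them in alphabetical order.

C has just one choice, so C = Sat. Strike Sat from B.
No further eliminations apply; E can still be any of Fri, Thu, Tue, Wed.

Fri, Thu, Tue, Wed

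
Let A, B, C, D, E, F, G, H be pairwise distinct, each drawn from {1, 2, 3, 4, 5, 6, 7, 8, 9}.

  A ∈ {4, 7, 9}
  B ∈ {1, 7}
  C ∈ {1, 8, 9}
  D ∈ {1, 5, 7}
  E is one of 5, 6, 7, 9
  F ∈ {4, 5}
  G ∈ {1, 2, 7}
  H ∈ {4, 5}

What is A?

The 8 variables together cover exactly {1, 2, 4, 5, 6, 7, 8, 9} — 8 values for 8 variables — and 2 appears only in G's list, so G = 2.
The 7 still-open variables draw from only 7 values {1, 4, 5, 6, 7, 8, 9}, so each is used; only E can be 6, hence E = 6.
The 6 still-open variables draw from only 6 values {1, 4, 5, 7, 8, 9}, so each is used; only C can be 8, hence C = 8.
Among the 5 still-open variables, 9 fits only A (and all 5 values in {1, 4, 5, 7, 9} must be used), so A = 9.

9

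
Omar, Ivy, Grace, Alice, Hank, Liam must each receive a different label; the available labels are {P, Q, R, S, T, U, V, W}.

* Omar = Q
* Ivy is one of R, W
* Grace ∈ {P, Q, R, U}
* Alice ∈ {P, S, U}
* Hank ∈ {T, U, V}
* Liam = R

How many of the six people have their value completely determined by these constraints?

3

Omar must be Q (only option left). So Grace can't be Q.
Liam's domain is down to {R}, so Liam = R. Strike R from Ivy, Grace.
Ivy has just one choice, so Ivy = W.
Determined: Omar=Q, Ivy=W, Liam=R. The other people each still have more than one consistent value. That makes 3.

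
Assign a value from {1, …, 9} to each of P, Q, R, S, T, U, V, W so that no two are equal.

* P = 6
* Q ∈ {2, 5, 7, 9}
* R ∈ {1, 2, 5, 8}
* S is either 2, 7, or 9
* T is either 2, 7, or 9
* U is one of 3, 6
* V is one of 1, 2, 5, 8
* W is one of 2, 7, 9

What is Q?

P must be 6 (only option left). Remove 6 from U.
U must be 3 (only option left).
S, T, W between them cover only {2, 7, 9} — a naked triple. Remove those values from Q, R, V.
So Q = 5.

5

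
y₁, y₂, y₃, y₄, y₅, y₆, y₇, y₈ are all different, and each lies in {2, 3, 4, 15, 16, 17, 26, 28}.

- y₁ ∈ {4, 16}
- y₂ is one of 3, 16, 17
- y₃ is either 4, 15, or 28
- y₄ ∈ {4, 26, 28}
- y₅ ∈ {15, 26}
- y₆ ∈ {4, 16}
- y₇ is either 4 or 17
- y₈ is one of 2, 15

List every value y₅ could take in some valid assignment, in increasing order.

15, 26

Among the 8 variables, 2 fits only y₈ (and all 8 values in {2, 3, 4, 15, 16, 17, 26, 28} must be used), so y₈ = 2.
The 7 still-open variables draw from only 7 values {3, 4, 15, 16, 17, 26, 28}, so each is used; only y₂ can be 3, hence y₂ = 3.
Among the 6 still-open variables, 17 fits only y₇ (and all 6 values in {4, 15, 16, 17, 26, 28} must be used), so y₇ = 17.
y₁ and y₆ between them cover only {4, 16} — a naked pair. Remove those values from y₃, y₄.
No further eliminations apply; y₅ can still be any of 15, 26.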